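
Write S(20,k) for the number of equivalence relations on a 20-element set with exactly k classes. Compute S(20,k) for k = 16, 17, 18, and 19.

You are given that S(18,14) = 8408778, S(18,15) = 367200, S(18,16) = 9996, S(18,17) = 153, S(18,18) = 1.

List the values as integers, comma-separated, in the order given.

r19: T_19,15=15×367200+8408778=13916778; T_19,16=16×9996+367200=527136; T_19,17=17×153+9996=12597; T_19,18=18×1+153=171; T_19,19=19×0+1=1
r20: T_20,16=16×527136+13916778=22350954; T_20,17=17×12597+527136=741285; T_20,18=18×171+12597=15675; T_20,19=19×1+171=190
Read S(20,16) = 22350954, S(20,17) = 741285, S(20,18) = 15675, S(20,19) = 190.

22350954, 741285, 15675, 190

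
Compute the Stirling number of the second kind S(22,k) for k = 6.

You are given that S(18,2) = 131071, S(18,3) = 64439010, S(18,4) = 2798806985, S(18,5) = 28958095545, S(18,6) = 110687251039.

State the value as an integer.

163305339345225

@19  (19,3):64439010·3+131071→193448101, (19,4):2798806985·4+64439010→11259666950, (19,5):28958095545·5+2798806985→147589284710, (19,6):110687251039·6+28958095545→693081601779
@20  (20,4):11259666950·4+193448101→45232115901, (20,5):147589284710·5+11259666950→749206090500, (20,6):693081601779·6+147589284710→4306078895384
@21  (21,5):749206090500·5+45232115901→3791262568401, (21,6):4306078895384·6+749206090500→26585679462804
@22  (22,6):26585679462804·6+3791262568401→163305339345225
Read S(22,6) = 163305339345225.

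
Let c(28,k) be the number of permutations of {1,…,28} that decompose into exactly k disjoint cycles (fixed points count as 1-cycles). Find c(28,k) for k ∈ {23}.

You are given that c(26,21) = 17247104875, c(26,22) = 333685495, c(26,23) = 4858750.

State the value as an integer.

@27  (27,22):333685495·26+17247104875→25922927745, (27,23):4858750·26+333685495→460012995
@28  (28,23):460012995·27+25922927745→38343278610
Read c(28,23) = 38343278610.

38343278610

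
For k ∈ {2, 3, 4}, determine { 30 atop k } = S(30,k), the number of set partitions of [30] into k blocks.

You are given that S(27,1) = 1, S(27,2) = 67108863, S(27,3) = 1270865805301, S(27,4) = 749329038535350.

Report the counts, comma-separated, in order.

536870911, 34314651811530, 48004081105038305

i=28: T(28,1)=0+1·1=1 | T(28,2)=1+2·67108863=134217727 | T(28,3)=67108863+3·1270865805301=3812664524766 | T(28,4)=1270865805301+4·749329038535350=2998587019946701
i=29: T(29,1)=0+1·1=1 | T(29,2)=1+2·134217727=268435455 | T(29,3)=134217727+3·3812664524766=11438127792025 | T(29,4)=3812664524766+4·2998587019946701=11998160744311570
i=30: T(30,2)=1+2·268435455=536870911 | T(30,3)=268435455+3·11438127792025=34314651811530 | T(30,4)=11438127792025+4·11998160744311570=48004081105038305
Read S(30,2) = 536870911, S(30,3) = 34314651811530, S(30,4) = 48004081105038305.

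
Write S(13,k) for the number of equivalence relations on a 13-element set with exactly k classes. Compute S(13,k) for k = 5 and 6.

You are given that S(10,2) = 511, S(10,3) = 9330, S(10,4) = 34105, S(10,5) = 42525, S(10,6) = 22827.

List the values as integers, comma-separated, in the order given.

[11] T[11,3]:3*9330+511=28501 · T[11,4]:4*34105+9330=145750 · T[11,5]:5*42525+34105=246730 · T[11,6]:6*22827+42525=179487
[12] T[12,4]:4*145750+28501=611501 · T[12,5]:5*246730+145750=1379400 · T[12,6]:6*179487+246730=1323652
[13] T[13,5]:5*1379400+611501=7508501 · T[13,6]:6*1323652+1379400=9321312
Read S(13,5) = 7508501, S(13,6) = 9321312.

7508501, 9321312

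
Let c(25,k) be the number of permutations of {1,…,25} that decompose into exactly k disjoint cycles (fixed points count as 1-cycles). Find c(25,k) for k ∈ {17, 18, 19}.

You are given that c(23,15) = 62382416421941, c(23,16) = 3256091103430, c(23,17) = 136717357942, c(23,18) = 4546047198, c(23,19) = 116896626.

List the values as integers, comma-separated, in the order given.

[24] T[24,16]:23*3256091103430+62382416421941=137272511800831 · T[24,17]:23*136717357942+3256091103430=6400590336096 · T[24,18]:23*4546047198+136717357942=241276443496 · T[24,19]:23*116896626+4546047198=7234669596
[25] T[25,17]:24*6400590336096+137272511800831=290886679867135 · T[25,18]:24*241276443496+6400590336096=12191224980000 · T[25,19]:24*7234669596+241276443496=414908513800
Read c(25,17) = 290886679867135, c(25,18) = 12191224980000, c(25,19) = 414908513800.

290886679867135, 12191224980000, 414908513800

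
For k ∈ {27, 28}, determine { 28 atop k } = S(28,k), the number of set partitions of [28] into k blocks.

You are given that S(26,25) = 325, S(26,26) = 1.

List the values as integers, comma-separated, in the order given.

378, 1

r27: T_27,26=26×1+325=351; T_27,27=27×0+1=1
r28: T_28,27=27×1+351=378; T_28,28=28×0+1=1
Read S(28,27) = 378, S(28,28) = 1.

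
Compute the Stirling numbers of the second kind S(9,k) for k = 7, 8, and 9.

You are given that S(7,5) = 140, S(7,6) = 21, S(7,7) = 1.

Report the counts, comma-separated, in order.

462, 36, 1

i=8: T(8,6)=140+6·21=266 | T(8,7)=21+7·1=28 | T(8,8)=1+8·0=1
i=9: T(9,7)=266+7·28=462 | T(9,8)=28+8·1=36 | T(9,9)=1+9·0=1
Read S(9,7) = 462, S(9,8) = 36, S(9,9) = 1.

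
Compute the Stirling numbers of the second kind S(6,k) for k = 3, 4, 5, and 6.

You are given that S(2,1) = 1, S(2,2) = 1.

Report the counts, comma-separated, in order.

90, 65, 15, 1

r3: T_3,1=1×1+0=1; T_3,2=2×1+1=3; T_3,3=3×0+1=1
r4: T_4,1=1×1+0=1; T_4,2=2×3+1=7; T_4,3=3×1+3=6; T_4,4=4×0+1=1
r5: T_5,2=2×7+1=15; T_5,3=3×6+7=25; T_5,4=4×1+6=10; T_5,5=5×0+1=1
r6: T_6,3=3×25+15=90; T_6,4=4×10+25=65; T_6,5=5×1+10=15; T_6,6=6×0+1=1
Read S(6,3) = 90, S(6,4) = 65, S(6,5) = 15, S(6,6) = 1.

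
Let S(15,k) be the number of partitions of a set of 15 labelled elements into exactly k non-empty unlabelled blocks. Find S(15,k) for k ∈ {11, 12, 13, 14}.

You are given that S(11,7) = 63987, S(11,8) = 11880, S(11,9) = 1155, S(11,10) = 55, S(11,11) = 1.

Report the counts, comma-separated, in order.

1479478, 106470, 4550, 105

[12] T[12,8]:8*11880+63987=159027 · T[12,9]:9*1155+11880=22275 · T[12,10]:10*55+1155=1705 · T[12,11]:11*1+55=66 · T[12,12]:12*0+1=1
[13] T[13,9]:9*22275+159027=359502 · T[13,10]:10*1705+22275=39325 · T[13,11]:11*66+1705=2431 · T[13,12]:12*1+66=78 · T[13,13]:13*0+1=1
[14] T[14,10]:10*39325+359502=752752 · T[14,11]:11*2431+39325=66066 · T[14,12]:12*78+2431=3367 · T[14,13]:13*1+78=91 · T[14,14]:14*0+1=1
[15] T[15,11]:11*66066+752752=1479478 · T[15,12]:12*3367+66066=106470 · T[15,13]:13*91+3367=4550 · T[15,14]:14*1+91=105
Read S(15,11) = 1479478, S(15,12) = 106470, S(15,13) = 4550, S(15,14) = 105.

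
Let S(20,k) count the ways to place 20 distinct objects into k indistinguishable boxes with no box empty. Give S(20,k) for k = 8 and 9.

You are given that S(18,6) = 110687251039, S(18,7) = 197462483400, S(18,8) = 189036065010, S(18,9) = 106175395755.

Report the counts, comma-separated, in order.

15170932662679, 12011282644725

i=19: T(19,7)=110687251039+7·197462483400=1492924634839 | T(19,8)=197462483400+8·189036065010=1709751003480 | T(19,9)=189036065010+9·106175395755=1144614626805
i=20: T(20,8)=1492924634839+8·1709751003480=15170932662679 | T(20,9)=1709751003480+9·1144614626805=12011282644725
Read S(20,8) = 15170932662679, S(20,9) = 12011282644725.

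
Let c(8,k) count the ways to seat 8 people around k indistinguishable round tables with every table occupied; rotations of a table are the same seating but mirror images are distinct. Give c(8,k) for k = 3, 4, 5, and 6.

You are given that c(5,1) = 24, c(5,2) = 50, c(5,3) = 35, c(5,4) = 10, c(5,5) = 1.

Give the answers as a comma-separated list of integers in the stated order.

[6] T[6,1]:5*24+0=120 · T[6,2]:5*50+24=274 · T[6,3]:5*35+50=225 · T[6,4]:5*10+35=85 · T[6,5]:5*1+10=15 · T[6,6]:5*0+1=1
[7] T[7,2]:6*274+120=1764 · T[7,3]:6*225+274=1624 · T[7,4]:6*85+225=735 · T[7,5]:6*15+85=175 · T[7,6]:6*1+15=21
[8] T[8,3]:7*1624+1764=13132 · T[8,4]:7*735+1624=6769 · T[8,5]:7*175+735=1960 · T[8,6]:7*21+175=322
Read c(8,3) = 13132, c(8,4) = 6769, c(8,5) = 1960, c(8,6) = 322.

13132, 6769, 1960, 322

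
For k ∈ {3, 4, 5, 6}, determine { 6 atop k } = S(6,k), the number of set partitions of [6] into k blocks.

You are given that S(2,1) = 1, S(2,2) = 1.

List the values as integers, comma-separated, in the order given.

90, 65, 15, 1

[3] T[3,1]:1*1+0=1 · T[3,2]:2*1+1=3 · T[3,3]:3*0+1=1
[4] T[4,1]:1*1+0=1 · T[4,2]:2*3+1=7 · T[4,3]:3*1+3=6 · T[4,4]:4*0+1=1
[5] T[5,2]:2*7+1=15 · T[5,3]:3*6+7=25 · T[5,4]:4*1+6=10 · T[5,5]:5*0+1=1
[6] T[6,3]:3*25+15=90 · T[6,4]:4*10+25=65 · T[6,5]:5*1+10=15 · T[6,6]:6*0+1=1
Read S(6,3) = 90, S(6,4) = 65, S(6,5) = 15, S(6,6) = 1.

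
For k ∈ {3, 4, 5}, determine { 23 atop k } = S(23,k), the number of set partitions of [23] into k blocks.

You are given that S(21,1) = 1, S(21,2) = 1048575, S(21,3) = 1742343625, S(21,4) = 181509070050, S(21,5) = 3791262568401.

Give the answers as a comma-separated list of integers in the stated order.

15686335501, 2916342574750, 96416888184100

row 22: T[22][2]=2·1048575+1=2097151  T[22][3]=3·1742343625+1048575=5228079450  T[22][4]=4·181509070050+1742343625=727778623825  T[22][5]=5·3791262568401+181509070050=19137821912055
row 23: T[23][3]=3·5228079450+2097151=15686335501  T[23][4]=4·727778623825+5228079450=2916342574750  T[23][5]=5·19137821912055+727778623825=96416888184100
Read S(23,3) = 15686335501, S(23,4) = 2916342574750, S(23,5) = 96416888184100.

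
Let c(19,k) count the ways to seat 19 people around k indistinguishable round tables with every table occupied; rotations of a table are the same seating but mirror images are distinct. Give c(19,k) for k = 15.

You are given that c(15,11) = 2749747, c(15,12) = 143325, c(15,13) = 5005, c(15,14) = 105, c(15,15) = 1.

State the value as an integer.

22323822

@16  (16,12):143325·15+2749747→4899622, (16,13):5005·15+143325→218400, (16,14):105·15+5005→6580, (16,15):1·15+105→120
@17  (17,13):218400·16+4899622→8394022, (17,14):6580·16+218400→323680, (17,15):120·16+6580→8500
@18  (18,14):323680·17+8394022→13896582, (18,15):8500·17+323680→468180
@19  (19,15):468180·18+13896582→22323822
Read c(19,15) = 22323822.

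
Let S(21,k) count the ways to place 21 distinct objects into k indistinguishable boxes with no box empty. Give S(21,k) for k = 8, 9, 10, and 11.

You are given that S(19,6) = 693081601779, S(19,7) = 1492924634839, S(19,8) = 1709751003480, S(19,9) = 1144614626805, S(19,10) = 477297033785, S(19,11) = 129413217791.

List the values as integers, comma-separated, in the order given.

[20] T[20,7]:7*1492924634839+693081601779=11143554045652 · T[20,8]:8*1709751003480+1492924634839=15170932662679 · T[20,9]:9*1144614626805+1709751003480=12011282644725 · T[20,10]:10*477297033785+1144614626805=5917584964655 · T[20,11]:11*129413217791+477297033785=1900842429486
[21] T[21,8]:8*15170932662679+11143554045652=132511015347084 · T[21,9]:9*12011282644725+15170932662679=123272476465204 · T[21,10]:10*5917584964655+12011282644725=71187132291275 · T[21,11]:11*1900842429486+5917584964655=26826851689001
Read S(21,8) = 132511015347084, S(21,9) = 123272476465204, S(21,10) = 71187132291275, S(21,11) = 26826851689001.

132511015347084, 123272476465204, 71187132291275, 26826851689001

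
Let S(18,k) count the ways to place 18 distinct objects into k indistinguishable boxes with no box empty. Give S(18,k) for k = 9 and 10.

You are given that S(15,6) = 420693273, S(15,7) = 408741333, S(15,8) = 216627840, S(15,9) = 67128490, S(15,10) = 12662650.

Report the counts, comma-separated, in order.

106175395755, 37112163803

@16  (16,7):408741333·7+420693273→3281882604, (16,8):216627840·8+408741333→2141764053, (16,9):67128490·9+216627840→820784250, (16,10):12662650·10+67128490→193754990
@17  (17,8):2141764053·8+3281882604→20415995028, (17,9):820784250·9+2141764053→9528822303, (17,10):193754990·10+820784250→2758334150
@18  (18,9):9528822303·9+20415995028→106175395755, (18,10):2758334150·10+9528822303→37112163803
Read S(18,9) = 106175395755, S(18,10) = 37112163803.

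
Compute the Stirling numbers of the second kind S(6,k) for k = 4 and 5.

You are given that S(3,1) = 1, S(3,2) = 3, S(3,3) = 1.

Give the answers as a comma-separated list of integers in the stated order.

r4: T_4,2=2×3+1=7; T_4,3=3×1+3=6; T_4,4=4×0+1=1
r5: T_5,3=3×6+7=25; T_5,4=4×1+6=10; T_5,5=5×0+1=1
r6: T_6,4=4×10+25=65; T_6,5=5×1+10=15
Read S(6,4) = 65, S(6,5) = 15.

65, 15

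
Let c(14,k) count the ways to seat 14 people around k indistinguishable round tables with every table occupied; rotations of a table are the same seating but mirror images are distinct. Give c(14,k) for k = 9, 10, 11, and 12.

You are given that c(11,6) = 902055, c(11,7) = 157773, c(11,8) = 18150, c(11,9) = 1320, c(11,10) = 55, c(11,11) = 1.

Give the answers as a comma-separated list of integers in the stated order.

16669653, 1474473, 91091, 3731

r12: T_12,7=11×157773+902055=2637558; T_12,8=11×18150+157773=357423; T_12,9=11×1320+18150=32670; T_12,10=11×55+1320=1925; T_12,11=11×1+55=66; T_12,12=11×0+1=1
r13: T_13,8=12×357423+2637558=6926634; T_13,9=12×32670+357423=749463; T_13,10=12×1925+32670=55770; T_13,11=12×66+1925=2717; T_13,12=12×1+66=78
r14: T_14,9=13×749463+6926634=16669653; T_14,10=13×55770+749463=1474473; T_14,11=13×2717+55770=91091; T_14,12=13×78+2717=3731
Read c(14,9) = 16669653, c(14,10) = 1474473, c(14,11) = 91091, c(14,12) = 3731.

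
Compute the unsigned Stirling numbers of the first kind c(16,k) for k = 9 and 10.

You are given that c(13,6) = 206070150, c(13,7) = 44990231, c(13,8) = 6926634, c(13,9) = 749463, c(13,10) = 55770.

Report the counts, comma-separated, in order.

8207628000, 928095740

row 14: T[14][7]=13·44990231+206070150=790943153  T[14][8]=13·6926634+44990231=135036473  T[14][9]=13·749463+6926634=16669653  T[14][10]=13·55770+749463=1474473
row 15: T[15][8]=14·135036473+790943153=2681453775  T[15][9]=14·16669653+135036473=368411615  T[15][10]=14·1474473+16669653=37312275
row 16: T[16][9]=15·368411615+2681453775=8207628000  T[16][10]=15·37312275+368411615=928095740
Read c(16,9) = 8207628000, c(16,10) = 928095740.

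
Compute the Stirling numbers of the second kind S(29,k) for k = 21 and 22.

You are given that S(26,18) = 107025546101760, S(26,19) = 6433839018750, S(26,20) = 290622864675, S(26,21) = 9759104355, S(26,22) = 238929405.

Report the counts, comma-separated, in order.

949910385013590, 40823077538100

@27  (27,19):6433839018750·19+107025546101760→229268487458010, (27,20):290622864675·20+6433839018750→12246296312250, (27,21):9759104355·21+290622864675→495564056130, (27,22):238929405·22+9759104355→15015551265
@28  (28,20):12246296312250·20+229268487458010→474194413703010, (28,21):495564056130·21+12246296312250→22653141490980, (28,22):15015551265·22+495564056130→825906183960
@29  (29,21):22653141490980·21+474194413703010→949910385013590, (29,22):825906183960·22+22653141490980→40823077538100
Read S(29,21) = 949910385013590, S(29,22) = 40823077538100.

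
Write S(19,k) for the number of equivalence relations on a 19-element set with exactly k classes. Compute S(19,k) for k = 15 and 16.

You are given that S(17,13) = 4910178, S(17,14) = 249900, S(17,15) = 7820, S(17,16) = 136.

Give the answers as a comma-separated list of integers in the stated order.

i=18: T(18,14)=4910178+14·249900=8408778 | T(18,15)=249900+15·7820=367200 | T(18,16)=7820+16·136=9996
i=19: T(19,15)=8408778+15·367200=13916778 | T(19,16)=367200+16·9996=527136
Read S(19,15) = 13916778, S(19,16) = 527136.

13916778, 527136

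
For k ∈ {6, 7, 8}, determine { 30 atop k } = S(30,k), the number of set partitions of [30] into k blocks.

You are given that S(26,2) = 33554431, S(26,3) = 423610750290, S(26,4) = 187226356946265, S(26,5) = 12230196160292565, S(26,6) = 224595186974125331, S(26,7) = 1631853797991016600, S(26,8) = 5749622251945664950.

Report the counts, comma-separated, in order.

@27  (27,3):423610750290·3+33554431→1270865805301, (27,4):187226356946265·4+423610750290→749329038535350, (27,5):12230196160292565·5+187226356946265→61338207158409090, (27,6):224595186974125331·6+12230196160292565→1359801318005044551, (27,7):1631853797991016600·7+224595186974125331→11647571772911241531, (27,8):5749622251945664950·8+1631853797991016600→47628831813556336200
@28  (28,4):749329038535350·4+1270865805301→2998587019946701, (28,5):61338207158409090·5+749329038535350→307440364830580800, (28,6):1359801318005044551·6+61338207158409090→8220146115188676396, (28,7):11647571772911241531·7+1359801318005044551→82892803728383735268, (28,8):47628831813556336200·8+11647571772911241531→392678226281361931131
@29  (29,5):307440364830580800·5+2998587019946701→1540200411172850701, (29,6):8220146115188676396·6+307440364830580800→49628317055962639176, (29,7):82892803728383735268·7+8220146115188676396→588469772213874823272, (29,8):392678226281361931131·8+82892803728383735268→3224318613979279184316
@30  (30,6):49628317055962639176·6+1540200411172850701→299310102746948685757, (30,7):588469772213874823272·7+49628317055962639176→4168916722553086402080, (30,8):3224318613979279184316·8+588469772213874823272→26383018684048108297800
Read S(30,6) = 299310102746948685757, S(30,7) = 4168916722553086402080, S(30,8) = 26383018684048108297800.

299310102746948685757, 4168916722553086402080, 26383018684048108297800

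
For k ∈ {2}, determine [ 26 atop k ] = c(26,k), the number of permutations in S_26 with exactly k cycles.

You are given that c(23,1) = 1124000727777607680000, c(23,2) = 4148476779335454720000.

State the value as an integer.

59190128811701203599360000

r24: T_24,1=23×1124000727777607680000+0=25852016738884976640000; T_24,2=23×4148476779335454720000+1124000727777607680000=96538966652493066240000
r25: T_25,1=24×25852016738884976640000+0=620448401733239439360000; T_25,2=24×96538966652493066240000+25852016738884976640000=2342787216398718566400000
r26: T_26,2=25×2342787216398718566400000+620448401733239439360000=59190128811701203599360000
Read c(26,2) = 59190128811701203599360000.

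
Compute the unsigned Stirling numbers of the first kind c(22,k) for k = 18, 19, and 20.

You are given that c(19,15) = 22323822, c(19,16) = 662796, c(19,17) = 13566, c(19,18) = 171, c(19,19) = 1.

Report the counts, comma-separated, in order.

i=20: T(20,16)=22323822+19·662796=34916946 | T(20,17)=662796+19·13566=920550 | T(20,18)=13566+19·171=16815 | T(20,19)=171+19·1=190 | T(20,20)=1+19·0=1
i=21: T(21,17)=34916946+20·920550=53327946 | T(21,18)=920550+20·16815=1256850 | T(21,19)=16815+20·190=20615 | T(21,20)=190+20·1=210
i=22: T(22,18)=53327946+21·1256850=79721796 | T(22,19)=1256850+21·20615=1689765 | T(22,20)=20615+21·210=25025
Read c(22,18) = 79721796, c(22,19) = 1689765, c(22,20) = 25025.

79721796, 1689765, 25025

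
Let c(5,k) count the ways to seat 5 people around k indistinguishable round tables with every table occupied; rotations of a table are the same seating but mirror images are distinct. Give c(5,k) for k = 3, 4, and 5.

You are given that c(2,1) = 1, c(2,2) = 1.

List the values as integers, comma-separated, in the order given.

i=3: T(3,1)=0+2·1=2 | T(3,2)=1+2·1=3 | T(3,3)=1+2·0=1
i=4: T(4,2)=2+3·3=11 | T(4,3)=3+3·1=6 | T(4,4)=1+3·0=1
i=5: T(5,3)=11+4·6=35 | T(5,4)=6+4·1=10 | T(5,5)=1+4·0=1
Read c(5,3) = 35, c(5,4) = 10, c(5,5) = 1.

35, 10, 1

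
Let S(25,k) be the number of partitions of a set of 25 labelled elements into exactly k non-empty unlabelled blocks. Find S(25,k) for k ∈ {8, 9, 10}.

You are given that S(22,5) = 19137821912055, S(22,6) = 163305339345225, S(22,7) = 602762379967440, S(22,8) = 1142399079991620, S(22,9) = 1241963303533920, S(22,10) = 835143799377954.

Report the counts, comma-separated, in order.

690223721118368580, 1167921451092973005, 1203163392175387500

row 23: T[23][6]=6·163305339345225+19137821912055=998969857983405  T[23][7]=7·602762379967440+163305339345225=4382641999117305  T[23][8]=8·1142399079991620+602762379967440=9741955019900400  T[23][9]=9·1241963303533920+1142399079991620=12320068811796900  T[23][10]=10·835143799377954+1241963303533920=9593401297313460
row 24: T[24][7]=7·4382641999117305+998969857983405=31677463851804540  T[24][8]=8·9741955019900400+4382641999117305=82318282158320505  T[24][9]=9·12320068811796900+9741955019900400=120622574326072500  T[24][10]=10·9593401297313460+12320068811796900=108254081784931500
row 25: T[25][8]=8·82318282158320505+31677463851804540=690223721118368580  T[25][9]=9·120622574326072500+82318282158320505=1167921451092973005  T[25][10]=10·108254081784931500+120622574326072500=1203163392175387500
Read S(25,8) = 690223721118368580, S(25,9) = 1167921451092973005, S(25,10) = 1203163392175387500.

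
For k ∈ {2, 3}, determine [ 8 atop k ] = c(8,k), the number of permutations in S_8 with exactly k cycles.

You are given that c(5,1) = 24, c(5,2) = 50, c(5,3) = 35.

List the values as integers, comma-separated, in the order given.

13068, 13132

r6: T_6,1=5×24+0=120; T_6,2=5×50+24=274; T_6,3=5×35+50=225
r7: T_7,1=6×120+0=720; T_7,2=6×274+120=1764; T_7,3=6×225+274=1624
r8: T_8,2=7×1764+720=13068; T_8,3=7×1624+1764=13132
Read c(8,2) = 13068, c(8,3) = 13132.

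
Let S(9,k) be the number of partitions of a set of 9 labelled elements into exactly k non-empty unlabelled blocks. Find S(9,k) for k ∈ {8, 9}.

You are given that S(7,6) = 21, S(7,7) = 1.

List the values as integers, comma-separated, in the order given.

@8  (8,7):1·7+21→28, (8,8):0·8+1→1
@9  (9,8):1·8+28→36, (9,9):0·9+1→1
Read S(9,8) = 36, S(9,9) = 1.

36, 1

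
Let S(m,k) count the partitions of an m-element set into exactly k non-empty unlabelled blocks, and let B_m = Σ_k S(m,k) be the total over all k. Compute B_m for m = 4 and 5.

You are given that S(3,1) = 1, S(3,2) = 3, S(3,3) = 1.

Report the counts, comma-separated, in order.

row 4: T[4][1]=1·1+0=1  T[4][2]=2·3+1=7  T[4][3]=3·1+3=6  T[4][4]=4·0+1=1
row 5: T[5][1]=1·1+0=1  T[5][2]=2·7+1=15  T[5][3]=3·6+7=25  T[5][4]=4·1+6=10  T[5][5]=5·0+1=1
B_4 = ΣS(4,k) = 1+7+6+1 = 15
B_5 = ΣS(5,k) = 1+15+25+10+1 = 52

15, 52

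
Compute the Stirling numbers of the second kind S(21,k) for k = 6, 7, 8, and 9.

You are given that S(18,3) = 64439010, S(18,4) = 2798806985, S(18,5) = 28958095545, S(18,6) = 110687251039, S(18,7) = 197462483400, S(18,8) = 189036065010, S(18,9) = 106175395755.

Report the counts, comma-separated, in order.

26585679462804, 82310957214948, 132511015347084, 123272476465204

i=19: T(19,4)=64439010+4·2798806985=11259666950 | T(19,5)=2798806985+5·28958095545=147589284710 | T(19,6)=28958095545+6·110687251039=693081601779 | T(19,7)=110687251039+7·197462483400=1492924634839 | T(19,8)=197462483400+8·189036065010=1709751003480 | T(19,9)=189036065010+9·106175395755=1144614626805
i=20: T(20,5)=11259666950+5·147589284710=749206090500 | T(20,6)=147589284710+6·693081601779=4306078895384 | T(20,7)=693081601779+7·1492924634839=11143554045652 | T(20,8)=1492924634839+8·1709751003480=15170932662679 | T(20,9)=1709751003480+9·1144614626805=12011282644725
i=21: T(21,6)=749206090500+6·4306078895384=26585679462804 | T(21,7)=4306078895384+7·11143554045652=82310957214948 | T(21,8)=11143554045652+8·15170932662679=132511015347084 | T(21,9)=15170932662679+9·12011282644725=123272476465204
Read S(21,6) = 26585679462804, S(21,7) = 82310957214948, S(21,8) = 132511015347084, S(21,9) = 123272476465204.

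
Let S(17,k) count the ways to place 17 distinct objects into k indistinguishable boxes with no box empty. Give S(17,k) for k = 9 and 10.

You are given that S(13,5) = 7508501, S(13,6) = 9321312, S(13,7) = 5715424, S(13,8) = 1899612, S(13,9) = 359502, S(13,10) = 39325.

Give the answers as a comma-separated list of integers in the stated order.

9528822303, 2758334150

r14: T_14,6=6×9321312+7508501=63436373; T_14,7=7×5715424+9321312=49329280; T_14,8=8×1899612+5715424=20912320; T_14,9=9×359502+1899612=5135130; T_14,10=10×39325+359502=752752
r15: T_15,7=7×49329280+63436373=408741333; T_15,8=8×20912320+49329280=216627840; T_15,9=9×5135130+20912320=67128490; T_15,10=10×752752+5135130=12662650
r16: T_16,8=8×216627840+408741333=2141764053; T_16,9=9×67128490+216627840=820784250; T_16,10=10×12662650+67128490=193754990
r17: T_17,9=9×820784250+2141764053=9528822303; T_17,10=10×193754990+820784250=2758334150
Read S(17,9) = 9528822303, S(17,10) = 2758334150.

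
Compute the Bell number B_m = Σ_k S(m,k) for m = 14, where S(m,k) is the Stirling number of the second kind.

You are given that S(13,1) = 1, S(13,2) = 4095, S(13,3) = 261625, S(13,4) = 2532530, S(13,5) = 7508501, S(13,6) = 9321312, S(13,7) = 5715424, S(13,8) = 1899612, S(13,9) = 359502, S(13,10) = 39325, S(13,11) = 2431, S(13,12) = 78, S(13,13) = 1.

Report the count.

190899322

[14] T[14,1]:1*1+0=1 · T[14,2]:2*4095+1=8191 · T[14,3]:3*261625+4095=788970 · T[14,4]:4*2532530+261625=10391745 · T[14,5]:5*7508501+2532530=40075035 · T[14,6]:6*9321312+7508501=63436373 · T[14,7]:7*5715424+9321312=49329280 · T[14,8]:8*1899612+5715424=20912320 · T[14,9]:9*359502+1899612=5135130 · T[14,10]:10*39325+359502=752752 · T[14,11]:11*2431+39325=66066 · T[14,12]:12*78+2431=3367 · T[14,13]:13*1+78=91 · T[14,14]:14*0+1=1
B_14 = ΣS(14,k) = 1+8191+788970+10391745+40075035+63436373+49329280+20912320+5135130+752752+66066+3367+91+1 = 190899322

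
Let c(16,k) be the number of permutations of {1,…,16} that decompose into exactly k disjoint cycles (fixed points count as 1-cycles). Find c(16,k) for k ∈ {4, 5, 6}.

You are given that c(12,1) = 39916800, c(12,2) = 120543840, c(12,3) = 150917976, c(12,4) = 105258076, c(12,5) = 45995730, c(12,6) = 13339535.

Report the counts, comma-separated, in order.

5056995703824, 2706813345600, 1009672107080

r13: T_13,1=12×39916800+0=479001600; T_13,2=12×120543840+39916800=1486442880; T_13,3=12×150917976+120543840=1931559552; T_13,4=12×105258076+150917976=1414014888; T_13,5=12×45995730+105258076=657206836; T_13,6=12×13339535+45995730=206070150
r14: T_14,2=13×1486442880+479001600=19802759040; T_14,3=13×1931559552+1486442880=26596717056; T_14,4=13×1414014888+1931559552=20313753096; T_14,5=13×657206836+1414014888=9957703756; T_14,6=13×206070150+657206836=3336118786
r15: T_15,3=14×26596717056+19802759040=392156797824; T_15,4=14×20313753096+26596717056=310989260400; T_15,5=14×9957703756+20313753096=159721605680; T_15,6=14×3336118786+9957703756=56663366760
r16: T_16,4=15×310989260400+392156797824=5056995703824; T_16,5=15×159721605680+310989260400=2706813345600; T_16,6=15×56663366760+159721605680=1009672107080
Read c(16,4) = 5056995703824, c(16,5) = 2706813345600, c(16,6) = 1009672107080.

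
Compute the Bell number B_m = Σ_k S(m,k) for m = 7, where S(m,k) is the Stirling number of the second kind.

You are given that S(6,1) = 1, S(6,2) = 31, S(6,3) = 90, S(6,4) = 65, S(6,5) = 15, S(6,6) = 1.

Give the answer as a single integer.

877

r7: T_7,1=1×1+0=1; T_7,2=2×31+1=63; T_7,3=3×90+31=301; T_7,4=4×65+90=350; T_7,5=5×15+65=140; T_7,6=6×1+15=21; T_7,7=7×0+1=1
B_7 = ΣS(7,k) = 1+63+301+350+140+21+1 = 877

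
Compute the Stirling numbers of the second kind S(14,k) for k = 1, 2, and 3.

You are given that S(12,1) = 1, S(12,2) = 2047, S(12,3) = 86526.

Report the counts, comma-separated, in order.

1, 8191, 788970

@13  (13,1):1·1+0→1, (13,2):2047·2+1→4095, (13,3):86526·3+2047→261625
@14  (14,1):1·1+0→1, (14,2):4095·2+1→8191, (14,3):261625·3+4095→788970
Read S(14,1) = 1, S(14,2) = 8191, S(14,3) = 788970.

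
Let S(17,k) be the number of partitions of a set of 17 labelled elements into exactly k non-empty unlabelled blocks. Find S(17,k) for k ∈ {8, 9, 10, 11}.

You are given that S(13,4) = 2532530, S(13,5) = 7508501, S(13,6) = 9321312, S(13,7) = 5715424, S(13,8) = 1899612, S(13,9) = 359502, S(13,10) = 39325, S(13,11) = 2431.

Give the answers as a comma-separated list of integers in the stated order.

20415995028, 9528822303, 2758334150, 512060978

r14: T_14,5=5×7508501+2532530=40075035; T_14,6=6×9321312+7508501=63436373; T_14,7=7×5715424+9321312=49329280; T_14,8=8×1899612+5715424=20912320; T_14,9=9×359502+1899612=5135130; T_14,10=10×39325+359502=752752; T_14,11=11×2431+39325=66066
r15: T_15,6=6×63436373+40075035=420693273; T_15,7=7×49329280+63436373=408741333; T_15,8=8×20912320+49329280=216627840; T_15,9=9×5135130+20912320=67128490; T_15,10=10×752752+5135130=12662650; T_15,11=11×66066+752752=1479478
r16: T_16,7=7×408741333+420693273=3281882604; T_16,8=8×216627840+408741333=2141764053; T_16,9=9×67128490+216627840=820784250; T_16,10=10×12662650+67128490=193754990; T_16,11=11×1479478+12662650=28936908
r17: T_17,8=8×2141764053+3281882604=20415995028; T_17,9=9×820784250+2141764053=9528822303; T_17,10=10×193754990+820784250=2758334150; T_17,11=11×28936908+193754990=512060978
Read S(17,8) = 20415995028, S(17,9) = 9528822303, S(17,10) = 2758334150, S(17,11) = 512060978.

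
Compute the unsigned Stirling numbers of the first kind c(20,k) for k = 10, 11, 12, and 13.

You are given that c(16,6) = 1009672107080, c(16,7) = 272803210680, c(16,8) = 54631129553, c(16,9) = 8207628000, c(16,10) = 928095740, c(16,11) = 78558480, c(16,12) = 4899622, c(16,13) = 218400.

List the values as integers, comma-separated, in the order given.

row 17: T[17][7]=16·272803210680+1009672107080=5374523477960  T[17][8]=16·54631129553+272803210680=1146901283528  T[17][9]=16·8207628000+54631129553=185953177553  T[17][10]=16·928095740+8207628000=23057159840  T[17][11]=16·78558480+928095740=2185031420  T[17][12]=16·4899622+78558480=156952432  T[17][13]=16·218400+4899622=8394022
row 18: T[18][8]=17·1146901283528+5374523477960=24871845297936  T[18][9]=17·185953177553+1146901283528=4308105301929  T[18][10]=17·23057159840+185953177553=577924894833  T[18][11]=17·2185031420+23057159840=60202693980  T[18][12]=17·156952432+2185031420=4853222764  T[18][13]=17·8394022+156952432=299650806
row 19: T[19][9]=18·4308105301929+24871845297936=102417740732658  T[19][10]=18·577924894833+4308105301929=14710753408923  T[19][11]=18·60202693980+577924894833=1661573386473  T[19][12]=18·4853222764+60202693980=147560703732  T[19][13]=18·299650806+4853222764=10246937272
row 20: T[20][10]=19·14710753408923+102417740732658=381922055502195  T[20][11]=19·1661573386473+14710753408923=46280647751910  T[20][12]=19·147560703732+1661573386473=4465226757381  T[20][13]=19·10246937272+147560703732=342252511900
Read c(20,10) = 381922055502195, c(20,11) = 46280647751910, c(20,12) = 4465226757381, c(20,13) = 342252511900.

381922055502195, 46280647751910, 4465226757381, 342252511900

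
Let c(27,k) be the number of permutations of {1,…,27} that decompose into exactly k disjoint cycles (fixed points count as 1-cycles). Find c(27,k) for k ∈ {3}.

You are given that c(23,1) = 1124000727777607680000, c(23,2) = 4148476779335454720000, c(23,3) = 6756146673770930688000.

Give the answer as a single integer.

2671674589068831403868160000

@24  (24,1):1124000727777607680000·23+0→25852016738884976640000, (24,2):4148476779335454720000·23+1124000727777607680000→96538966652493066240000, (24,3):6756146673770930688000·23+4148476779335454720000→159539850276066860544000
@25  (25,1):25852016738884976640000·24+0→620448401733239439360000, (25,2):96538966652493066240000·24+25852016738884976640000→2342787216398718566400000, (25,3):159539850276066860544000·24+96538966652493066240000→3925495373278097719296000
@26  (26,2):2342787216398718566400000·25+620448401733239439360000→59190128811701203599360000, (26,3):3925495373278097719296000·25+2342787216398718566400000→100480171548351161548800000
@27  (27,3):100480171548351161548800000·26+59190128811701203599360000→2671674589068831403868160000
Read c(27,3) = 2671674589068831403868160000.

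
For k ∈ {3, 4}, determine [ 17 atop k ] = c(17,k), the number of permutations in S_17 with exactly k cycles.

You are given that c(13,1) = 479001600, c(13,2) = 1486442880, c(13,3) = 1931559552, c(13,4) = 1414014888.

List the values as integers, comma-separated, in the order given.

102992244837120, 87077748875904

@14  (14,1):479001600·13+0→6227020800, (14,2):1486442880·13+479001600→19802759040, (14,3):1931559552·13+1486442880→26596717056, (14,4):1414014888·13+1931559552→20313753096
@15  (15,1):6227020800·14+0→87178291200, (15,2):19802759040·14+6227020800→283465647360, (15,3):26596717056·14+19802759040→392156797824, (15,4):20313753096·14+26596717056→310989260400
@16  (16,2):283465647360·15+87178291200→4339163001600, (16,3):392156797824·15+283465647360→6165817614720, (16,4):310989260400·15+392156797824→5056995703824
@17  (17,3):6165817614720·16+4339163001600→102992244837120, (17,4):5056995703824·16+6165817614720→87077748875904
Read c(17,3) = 102992244837120, c(17,4) = 87077748875904.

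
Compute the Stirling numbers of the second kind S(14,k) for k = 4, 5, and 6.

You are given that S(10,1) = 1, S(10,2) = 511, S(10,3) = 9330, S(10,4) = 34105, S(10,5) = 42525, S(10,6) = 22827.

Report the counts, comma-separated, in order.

r11: T_11,1=1×1+0=1; T_11,2=2×511+1=1023; T_11,3=3×9330+511=28501; T_11,4=4×34105+9330=145750; T_11,5=5×42525+34105=246730; T_11,6=6×22827+42525=179487
r12: T_12,2=2×1023+1=2047; T_12,3=3×28501+1023=86526; T_12,4=4×145750+28501=611501; T_12,5=5×246730+145750=1379400; T_12,6=6×179487+246730=1323652
r13: T_13,3=3×86526+2047=261625; T_13,4=4×611501+86526=2532530; T_13,5=5×1379400+611501=7508501; T_13,6=6×1323652+1379400=9321312
r14: T_14,4=4×2532530+261625=10391745; T_14,5=5×7508501+2532530=40075035; T_14,6=6×9321312+7508501=63436373
Read S(14,4) = 10391745, S(14,5) = 40075035, S(14,6) = 63436373.

10391745, 40075035, 63436373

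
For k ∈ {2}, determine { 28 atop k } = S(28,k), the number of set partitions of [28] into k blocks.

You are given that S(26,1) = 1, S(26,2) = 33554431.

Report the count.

134217727

r27: T_27,1=1×1+0=1; T_27,2=2×33554431+1=67108863
r28: T_28,2=2×67108863+1=134217727
Read S(28,2) = 134217727.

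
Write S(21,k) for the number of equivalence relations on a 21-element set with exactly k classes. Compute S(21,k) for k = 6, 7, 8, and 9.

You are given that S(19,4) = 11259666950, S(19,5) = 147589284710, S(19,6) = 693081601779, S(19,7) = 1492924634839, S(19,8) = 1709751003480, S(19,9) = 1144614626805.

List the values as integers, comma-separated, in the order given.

[20] T[20,5]:5*147589284710+11259666950=749206090500 · T[20,6]:6*693081601779+147589284710=4306078895384 · T[20,7]:7*1492924634839+693081601779=11143554045652 · T[20,8]:8*1709751003480+1492924634839=15170932662679 · T[20,9]:9*1144614626805+1709751003480=12011282644725
[21] T[21,6]:6*4306078895384+749206090500=26585679462804 · T[21,7]:7*11143554045652+4306078895384=82310957214948 · T[21,8]:8*15170932662679+11143554045652=132511015347084 · T[21,9]:9*12011282644725+15170932662679=123272476465204
Read S(21,6) = 26585679462804, S(21,7) = 82310957214948, S(21,8) = 132511015347084, S(21,9) = 123272476465204.

26585679462804, 82310957214948, 132511015347084, 123272476465204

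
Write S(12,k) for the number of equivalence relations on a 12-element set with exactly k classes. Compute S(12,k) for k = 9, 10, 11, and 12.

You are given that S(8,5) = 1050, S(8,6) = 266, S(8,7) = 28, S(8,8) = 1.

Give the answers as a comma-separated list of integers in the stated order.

22275, 1705, 66, 1

@9  (9,6):266·6+1050→2646, (9,7):28·7+266→462, (9,8):1·8+28→36, (9,9):0·9+1→1
@10  (10,7):462·7+2646→5880, (10,8):36·8+462→750, (10,9):1·9+36→45, (10,10):0·10+1→1
@11  (11,8):750·8+5880→11880, (11,9):45·9+750→1155, (11,10):1·10+45→55, (11,11):0·11+1→1
@12  (12,9):1155·9+11880→22275, (12,10):55·10+1155→1705, (12,11):1·11+55→66, (12,12):0·12+1→1
Read S(12,9) = 22275, S(12,10) = 1705, S(12,11) = 66, S(12,12) = 1.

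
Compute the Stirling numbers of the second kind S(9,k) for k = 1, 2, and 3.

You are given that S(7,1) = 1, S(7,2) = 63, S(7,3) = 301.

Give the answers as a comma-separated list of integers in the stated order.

1, 255, 3025

[8] T[8,1]:1*1+0=1 · T[8,2]:2*63+1=127 · T[8,3]:3*301+63=966
[9] T[9,1]:1*1+0=1 · T[9,2]:2*127+1=255 · T[9,3]:3*966+127=3025
Read S(9,1) = 1, S(9,2) = 255, S(9,3) = 3025.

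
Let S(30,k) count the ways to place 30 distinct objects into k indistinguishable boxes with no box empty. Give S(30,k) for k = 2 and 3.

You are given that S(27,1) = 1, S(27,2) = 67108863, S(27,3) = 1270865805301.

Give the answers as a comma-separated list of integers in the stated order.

i=28: T(28,1)=0+1·1=1 | T(28,2)=1+2·67108863=134217727 | T(28,3)=67108863+3·1270865805301=3812664524766
i=29: T(29,1)=0+1·1=1 | T(29,2)=1+2·134217727=268435455 | T(29,3)=134217727+3·3812664524766=11438127792025
i=30: T(30,2)=1+2·268435455=536870911 | T(30,3)=268435455+3·11438127792025=34314651811530
Read S(30,2) = 536870911, S(30,3) = 34314651811530.

536870911, 34314651811530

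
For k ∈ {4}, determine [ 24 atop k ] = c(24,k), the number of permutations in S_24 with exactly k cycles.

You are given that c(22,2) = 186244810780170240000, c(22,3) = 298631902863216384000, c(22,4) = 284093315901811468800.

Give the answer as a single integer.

157375898285941510732800

row 23: T[23][3]=22·298631902863216384000+186244810780170240000=6756146673770930688000  T[23][4]=22·284093315901811468800+298631902863216384000=6548684852703068697600
row 24: T[24][4]=23·6548684852703068697600+6756146673770930688000=157375898285941510732800
Read c(24,4) = 157375898285941510732800.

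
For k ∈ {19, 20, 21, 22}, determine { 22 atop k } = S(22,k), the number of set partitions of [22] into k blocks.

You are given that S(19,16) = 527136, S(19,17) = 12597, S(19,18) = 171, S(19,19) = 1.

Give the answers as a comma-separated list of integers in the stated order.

r20: T_20,17=17×12597+527136=741285; T_20,18=18×171+12597=15675; T_20,19=19×1+171=190; T_20,20=20×0+1=1
r21: T_21,18=18×15675+741285=1023435; T_21,19=19×190+15675=19285; T_21,20=20×1+190=210; T_21,21=21×0+1=1
r22: T_22,19=19×19285+1023435=1389850; T_22,20=20×210+19285=23485; T_22,21=21×1+210=231; T_22,22=22×0+1=1
Read S(22,19) = 1389850, S(22,20) = 23485, S(22,21) = 231, S(22,22) = 1.

1389850, 23485, 231, 1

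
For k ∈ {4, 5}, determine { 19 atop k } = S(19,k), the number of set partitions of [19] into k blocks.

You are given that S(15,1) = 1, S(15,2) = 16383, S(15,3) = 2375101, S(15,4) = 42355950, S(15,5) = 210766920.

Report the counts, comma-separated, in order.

r16: T_16,1=1×1+0=1; T_16,2=2×16383+1=32767; T_16,3=3×2375101+16383=7141686; T_16,4=4×42355950+2375101=171798901; T_16,5=5×210766920+42355950=1096190550
r17: T_17,2=2×32767+1=65535; T_17,3=3×7141686+32767=21457825; T_17,4=4×171798901+7141686=694337290; T_17,5=5×1096190550+171798901=5652751651
r18: T_18,3=3×21457825+65535=64439010; T_18,4=4×694337290+21457825=2798806985; T_18,5=5×5652751651+694337290=28958095545
r19: T_19,4=4×2798806985+64439010=11259666950; T_19,5=5×28958095545+2798806985=147589284710
Read S(19,4) = 11259666950, S(19,5) = 147589284710.

11259666950, 147589284710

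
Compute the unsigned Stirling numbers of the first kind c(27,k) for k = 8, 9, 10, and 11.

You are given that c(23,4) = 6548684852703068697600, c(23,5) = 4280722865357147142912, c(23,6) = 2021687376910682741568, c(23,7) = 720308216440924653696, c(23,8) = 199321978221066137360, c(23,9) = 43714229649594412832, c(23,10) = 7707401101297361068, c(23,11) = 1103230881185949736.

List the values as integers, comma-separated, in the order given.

r24: T_24,5=23×4280722865357147142912+6548684852703068697600=105005310755917452984576; T_24,6=23×2021687376910682741568+4280722865357147142912=50779532534302850198976; T_24,7=23×720308216440924653696+2021687376910682741568=18588776355051949776576; T_24,8=23×199321978221066137360+720308216440924653696=5304713715525445812976; T_24,9=23×43714229649594412832+199321978221066137360=1204749260161737632496; T_24,10=23×7707401101297361068+43714229649594412832=220984454979433717396; T_24,11=23×1103230881185949736+7707401101297361068=33081711368574204996
r25: T_25,6=24×50779532534302850198976+105005310755917452984576=1323714091579185857760000; T_25,7=24×18588776355051949776576+50779532534302850198976=496910165055549644836800; T_25,8=24×5304713715525445812976+18588776355051949776576=145901905527662649288000; T_25,9=24×1204749260161737632496+5304713715525445812976=34218695959407148992880; T_25,10=24×220984454979433717396+1204749260161737632496=6508376179668146850000; T_25,11=24×33081711368574204996+220984454979433717396=1014945527825214637300
r26: T_26,7=25×496910165055549644836800+1323714091579185857760000=13746468217967926978680000; T_26,8=25×145901905527662649288000+496910165055549644836800=4144457803247115877036800; T_26,9=25×34218695959407148992880+145901905527662649288000=1001369304512841374110000; T_26,10=25×6508376179668146850000+34218695959407148992880=196928100451110820242880; T_26,11=25×1014945527825214637300+6508376179668146850000=31882014375298512782500
r27: T_27,8=26×4144457803247115877036800+13746468217967926978680000=121502371102392939781636800; T_27,9=26×1001369304512841374110000+4144457803247115877036800=30180059720580991603896800; T_27,10=26×196928100451110820242880+1001369304512841374110000=6121499916241722700424880; T_27,11=26×31882014375298512782500+196928100451110820242880=1025860474208872152587880
Read c(27,8) = 121502371102392939781636800, c(27,9) = 30180059720580991603896800, c(27,10) = 6121499916241722700424880, c(27,11) = 1025860474208872152587880.

121502371102392939781636800, 30180059720580991603896800, 6121499916241722700424880, 1025860474208872152587880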